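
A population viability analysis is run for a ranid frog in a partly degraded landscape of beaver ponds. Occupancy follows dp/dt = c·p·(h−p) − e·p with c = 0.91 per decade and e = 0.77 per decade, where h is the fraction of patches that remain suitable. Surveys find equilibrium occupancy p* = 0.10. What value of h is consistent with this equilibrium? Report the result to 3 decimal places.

At equilibrium c(h−p*) = e, so h = p* + e/c.
h = 0.10 + 0.77/0.91 = 0.10 + 0.8462 = 0.9462.

0.946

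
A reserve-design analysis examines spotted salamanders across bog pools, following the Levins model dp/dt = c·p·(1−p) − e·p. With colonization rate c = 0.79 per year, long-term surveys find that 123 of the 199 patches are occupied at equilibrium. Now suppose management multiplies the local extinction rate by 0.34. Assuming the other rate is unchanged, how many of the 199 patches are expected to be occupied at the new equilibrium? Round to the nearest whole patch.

Observed p* = 123/199 = 0.61809.
Balance c(1−p*) = e gives e = 0.79×(1 − 0.61809) = 0.30171.
New p* = 1 − e/c = 1 − 0.10258/0.79000 = 0.87015.
Expected occupied = 199 × 0.87015 = 173.16 ≈ 173.

173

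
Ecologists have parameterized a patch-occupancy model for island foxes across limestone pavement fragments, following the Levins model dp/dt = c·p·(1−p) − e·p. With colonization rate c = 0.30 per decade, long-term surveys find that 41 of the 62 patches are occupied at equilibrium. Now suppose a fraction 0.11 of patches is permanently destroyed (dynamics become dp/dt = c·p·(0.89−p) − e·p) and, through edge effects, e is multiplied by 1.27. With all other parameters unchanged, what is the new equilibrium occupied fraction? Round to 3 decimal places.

Observed p* = 41/62 = 0.66129.
Balance c(1−p*) = e gives e = 0.30×(1 − 0.66129) = 0.10161.
New p* = 0.89 − e/c = 0.89 − 0.12904/0.30000 = 0.45987.

0.460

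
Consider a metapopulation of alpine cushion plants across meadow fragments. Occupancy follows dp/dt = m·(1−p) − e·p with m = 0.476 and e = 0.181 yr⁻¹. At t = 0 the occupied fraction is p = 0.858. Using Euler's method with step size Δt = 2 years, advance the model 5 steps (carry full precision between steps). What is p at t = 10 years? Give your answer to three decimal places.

0.724

Update rule: p ← p + [m·(1−p) − e·p]·Δt with Δt = 2.
p: 0.85800 → 0.68259  (Δp = -0.17541)
p: 0.68259 → 0.73767  (Δp = +0.05508)
p: 0.73767 → 0.72037  (Δp = -0.01729)
p: 0.72037 → 0.72580  (Δp = +0.00543)
p: 0.72580 → 0.72410  (Δp = -0.00171)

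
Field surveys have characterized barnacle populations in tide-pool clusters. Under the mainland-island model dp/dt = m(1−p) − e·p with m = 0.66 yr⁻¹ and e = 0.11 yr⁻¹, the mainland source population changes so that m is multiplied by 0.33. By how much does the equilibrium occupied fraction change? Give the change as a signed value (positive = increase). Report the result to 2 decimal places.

Before: p* = 0.66/(0.66+0.11) = 0.8571.
After: m = 0.2178, e = 0.11; p* = 0.2178/0.3278 = 0.6644.
Δp* = 0.6644 − 0.8571 = -0.1927.

-0.19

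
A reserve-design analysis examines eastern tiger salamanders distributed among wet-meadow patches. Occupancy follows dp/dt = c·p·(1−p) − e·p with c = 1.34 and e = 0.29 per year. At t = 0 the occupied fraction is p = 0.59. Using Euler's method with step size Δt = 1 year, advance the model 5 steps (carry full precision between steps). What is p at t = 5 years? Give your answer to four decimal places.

0.7836

Update rule: p ← p + [c·p·(1−p) − e·p]·Δt with Δt = 1.
t = 1: p = 0.59000 + (+0.15305) = 0.74305
t = 2: p = 0.74305 + (+0.04036) = 0.78341
t = 3: p = 0.78341 + (+0.00018) = 0.78359
t = 4: p = 0.78359 + (-0.00001) = 0.78358
t = 5: p = 0.78358 + (+0.00000) = 0.78358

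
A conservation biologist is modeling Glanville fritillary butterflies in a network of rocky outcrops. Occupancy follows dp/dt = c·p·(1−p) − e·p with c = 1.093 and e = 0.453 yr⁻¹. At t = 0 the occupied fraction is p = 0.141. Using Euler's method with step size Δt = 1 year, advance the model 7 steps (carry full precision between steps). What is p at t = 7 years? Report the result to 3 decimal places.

Update rule: p ← p + [c·p·(1−p) − e·p]·Δt with Δt = 1.
t = 1: p = 0.14100 + (+0.06851) = 0.20951
t = 2: p = 0.20951 + (+0.08611) = 0.29562
t = 3: p = 0.29562 + (+0.09368) = 0.38930
t = 4: p = 0.38930 + (+0.08350) = 0.47280
t = 5: p = 0.47280 + (+0.05826) = 0.53106
t = 6: p = 0.53106 + (+0.03162) = 0.56269
t = 7: p = 0.56269 + (+0.01406) = 0.57674

0.577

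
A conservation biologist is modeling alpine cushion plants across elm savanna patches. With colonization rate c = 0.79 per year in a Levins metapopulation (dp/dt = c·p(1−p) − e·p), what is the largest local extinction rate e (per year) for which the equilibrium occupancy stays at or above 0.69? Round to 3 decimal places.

0.245

1 − e/c ≥ 0.69 ⇒ e ≤ c(1 − 0.69) = 0.79 × 0.3100.
e_max = 0.2449.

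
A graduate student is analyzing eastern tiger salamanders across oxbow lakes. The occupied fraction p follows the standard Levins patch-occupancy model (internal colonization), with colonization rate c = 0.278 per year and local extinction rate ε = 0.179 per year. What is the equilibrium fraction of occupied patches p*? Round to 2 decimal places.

At equilibrium, colonization balances extinction: c·p*·(1−p*) = ε·p*.
So p* = 1 − ε/c = 1 − 0.179/0.278 = 1 − 0.6439 = 0.3561.

0.36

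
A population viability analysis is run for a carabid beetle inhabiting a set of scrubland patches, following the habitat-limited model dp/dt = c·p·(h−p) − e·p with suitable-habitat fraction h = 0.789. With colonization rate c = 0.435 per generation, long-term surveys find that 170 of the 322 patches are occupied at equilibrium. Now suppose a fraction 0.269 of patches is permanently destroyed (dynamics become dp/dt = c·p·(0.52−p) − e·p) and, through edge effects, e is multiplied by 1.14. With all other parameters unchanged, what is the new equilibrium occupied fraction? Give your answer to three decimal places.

0.222

Observed p* = 170/322 = 0.52795.
Balance c(h−p*) = e gives e = 0.435×(0.789 − 0.52795) = 0.11356.
New p* = 0.52 − e/c = 0.52 − 0.12946/0.43500 = 0.22239.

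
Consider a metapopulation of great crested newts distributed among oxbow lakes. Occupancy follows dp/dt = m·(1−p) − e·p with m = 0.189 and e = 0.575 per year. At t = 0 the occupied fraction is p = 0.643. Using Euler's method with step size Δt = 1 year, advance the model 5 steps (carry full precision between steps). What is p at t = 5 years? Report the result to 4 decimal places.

Update rule: p ← p + [m·(1−p) − e·p]·Δt with Δt = 1.
  1  |  dp/dt·Δt = -0.302252  |  p_1 = 0.340748
  2  |  dp/dt·Δt = -0.071331  |  p_2 = 0.269417
  3  |  dp/dt·Δt = -0.016834  |  p_3 = 0.252582
  4  |  dp/dt·Δt = -0.003973  |  p_4 = 0.248609
  5  |  dp/dt·Δt = -0.000938  |  p_5 = 0.247672

0.2477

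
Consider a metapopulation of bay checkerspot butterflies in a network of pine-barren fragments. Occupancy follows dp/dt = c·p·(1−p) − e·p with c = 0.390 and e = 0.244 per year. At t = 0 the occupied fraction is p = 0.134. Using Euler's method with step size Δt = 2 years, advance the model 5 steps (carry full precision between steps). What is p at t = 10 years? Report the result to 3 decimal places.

0.265

Update rule: p ← p + [c·p·(1−p) − e·p]·Δt with Δt = 2.
step 1: Δp = +0.02512, p = 0.15912
step 2: Δp = +0.02671, p = 0.18584
step 3: Δp = +0.02733, p = 0.21316
step 4: Δp = +0.02680, p = 0.23996
step 5: Δp = +0.02515, p = 0.26512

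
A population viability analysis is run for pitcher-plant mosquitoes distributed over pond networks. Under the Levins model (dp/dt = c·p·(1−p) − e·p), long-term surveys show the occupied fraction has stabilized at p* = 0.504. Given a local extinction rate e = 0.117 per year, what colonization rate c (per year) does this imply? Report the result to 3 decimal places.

At equilibrium c(1−p*) = e, so c = e/(1−p*).
c = 0.117/(1 − 0.504) = 0.117/0.4960 = 0.2359.

0.236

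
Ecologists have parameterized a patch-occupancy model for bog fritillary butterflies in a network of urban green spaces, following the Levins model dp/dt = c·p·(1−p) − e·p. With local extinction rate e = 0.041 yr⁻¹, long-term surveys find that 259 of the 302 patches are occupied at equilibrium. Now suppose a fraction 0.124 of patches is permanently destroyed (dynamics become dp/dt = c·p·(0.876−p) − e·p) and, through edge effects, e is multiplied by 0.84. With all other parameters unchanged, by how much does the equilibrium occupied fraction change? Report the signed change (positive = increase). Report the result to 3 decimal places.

Observed p* = 259/302 = 0.85762.
Balance c(1−p*) = e gives c = e/(1 − 0.85762) = 0.041/0.14238 = 0.28796.
New p* = 0.876 − e/c = 0.876 − 0.03444/0.28796 = 0.75640.
Δp* = 0.75640 − 0.85762 = -0.10122.

-0.101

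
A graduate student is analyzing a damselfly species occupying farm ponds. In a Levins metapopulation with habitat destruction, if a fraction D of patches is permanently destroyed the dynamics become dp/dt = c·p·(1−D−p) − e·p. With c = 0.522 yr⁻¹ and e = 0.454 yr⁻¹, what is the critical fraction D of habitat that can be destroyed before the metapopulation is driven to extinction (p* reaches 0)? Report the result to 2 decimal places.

The nontrivial equilibrium is p* = (1−D) − e/c; extinction occurs when this hits zero.
So D_crit = 1 − e/c = 1 − 0.454/0.522 = 1 − 0.8697 = 0.1303.
This equals the undisturbed p*, a classic result of Lande's extension.

0.13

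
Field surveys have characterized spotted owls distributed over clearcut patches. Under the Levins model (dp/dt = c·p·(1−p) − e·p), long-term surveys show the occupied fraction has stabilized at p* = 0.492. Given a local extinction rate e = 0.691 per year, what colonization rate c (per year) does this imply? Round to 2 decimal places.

1.36

At equilibrium c(1−p*) = e, so c = e/(1−p*).
c = 0.691/(1 − 0.492) = 0.691/0.5080 = 1.3602.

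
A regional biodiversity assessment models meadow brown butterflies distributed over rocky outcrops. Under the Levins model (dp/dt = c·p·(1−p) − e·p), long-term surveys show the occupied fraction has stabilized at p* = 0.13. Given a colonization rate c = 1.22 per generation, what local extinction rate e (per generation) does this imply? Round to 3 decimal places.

At equilibrium c(1−p*) = e.
e = 1.22 × (1 − 0.13) = 1.22 × 0.8700 = 1.0614.

1.061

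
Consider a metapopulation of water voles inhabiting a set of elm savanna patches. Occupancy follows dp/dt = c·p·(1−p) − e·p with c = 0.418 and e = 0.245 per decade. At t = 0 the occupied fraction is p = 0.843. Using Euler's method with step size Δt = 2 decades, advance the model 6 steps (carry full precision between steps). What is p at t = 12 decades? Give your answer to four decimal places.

Update rule: p ← p + [c·p·(1−p) − e·p]·Δt with Δt = 2.
  1  |  dp/dt·Δt = -0.302425  |  p_1 = 0.540575
  2  |  dp/dt·Δt = -0.057258  |  p_2 = 0.483317
  3  |  dp/dt·Δt = -0.028058  |  p_3 = 0.455259
  4  |  dp/dt·Δt = -0.015750  |  p_4 = 0.439509
  5  |  dp/dt·Δt = -0.009418  |  p_5 = 0.430090
  6  |  dp/dt·Δt = -0.005830  |  p_6 = 0.424260

0.4243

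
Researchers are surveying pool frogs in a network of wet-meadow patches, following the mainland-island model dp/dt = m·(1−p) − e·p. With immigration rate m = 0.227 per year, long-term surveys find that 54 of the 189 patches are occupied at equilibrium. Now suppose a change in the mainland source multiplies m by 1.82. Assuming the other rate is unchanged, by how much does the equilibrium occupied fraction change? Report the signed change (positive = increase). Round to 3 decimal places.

0.136

Observed p* = 54/189 = 0.28571.
Balance m(1−p*) = e·p* gives e = m(1−p*)/p* = 0.227×0.71429/0.28571 = 0.56751.
New p* = m/(m+e) = 0.41314/(0.41314+0.56751) = 0.42129.
Δp* = 0.42129 − 0.28571 = +0.13558.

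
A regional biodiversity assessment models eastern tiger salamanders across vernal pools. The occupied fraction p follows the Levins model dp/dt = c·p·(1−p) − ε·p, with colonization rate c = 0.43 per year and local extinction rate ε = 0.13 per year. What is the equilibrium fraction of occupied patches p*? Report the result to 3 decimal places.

0.698

At equilibrium, colonization balances extinction: c·p*·(1−p*) = ε·p*.
So p* = 1 − ε/c = 1 − 0.13/0.43 = 1 − 0.3023 = 0.6977.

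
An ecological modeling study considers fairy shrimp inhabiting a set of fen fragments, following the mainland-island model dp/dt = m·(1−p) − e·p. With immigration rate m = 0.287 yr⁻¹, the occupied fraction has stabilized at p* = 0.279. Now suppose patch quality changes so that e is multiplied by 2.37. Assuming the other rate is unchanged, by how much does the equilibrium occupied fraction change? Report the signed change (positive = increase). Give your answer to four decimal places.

Balance m(1−p*) = e·p* gives e = m(1−p*)/p* = 0.287×0.72100/0.27900 = 0.74167.
New p* = m/(m+e) = 0.28700/(0.28700+1.75776) = 0.14036.
Δp* = 0.14036 − 0.27900 = -0.13864.

-0.1386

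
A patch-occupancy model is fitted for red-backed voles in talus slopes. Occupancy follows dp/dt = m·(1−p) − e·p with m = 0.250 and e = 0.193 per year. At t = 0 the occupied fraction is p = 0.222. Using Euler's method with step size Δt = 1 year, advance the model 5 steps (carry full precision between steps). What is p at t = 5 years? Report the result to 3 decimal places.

Update rule: p ← p + [m·(1−p) − e·p]·Δt with Δt = 1.
  1  |  dp/dt·Δt = +0.151654  |  p_1 = 0.373654
  2  |  dp/dt·Δt = +0.084471  |  p_2 = 0.458125
  3  |  dp/dt·Δt = +0.047051  |  p_3 = 0.505176
  4  |  dp/dt·Δt = +0.026207  |  p_4 = 0.531383
  5  |  dp/dt·Δt = +0.014597  |  p_5 = 0.545980

0.546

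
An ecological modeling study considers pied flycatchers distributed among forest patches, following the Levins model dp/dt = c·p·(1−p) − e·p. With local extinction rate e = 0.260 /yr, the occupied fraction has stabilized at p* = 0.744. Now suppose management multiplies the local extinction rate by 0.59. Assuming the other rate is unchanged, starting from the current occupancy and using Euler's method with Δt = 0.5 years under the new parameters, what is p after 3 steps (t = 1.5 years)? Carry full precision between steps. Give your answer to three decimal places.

Balance c(1−p*) = e gives c = e/(1 − 0.74400) = 0.260/0.25600 = 1.01562.
Starting from p₀ = 0.74400; update p ← p + (dp/dt)·Δt with the new parameters.
p: 0.74400 → 0.78366  (Δp = +0.03966)
p: 0.78366 → 0.80964  (Δp = +0.02599)
p: 0.80964 → 0.82581  (Δp = +0.01616)

0.826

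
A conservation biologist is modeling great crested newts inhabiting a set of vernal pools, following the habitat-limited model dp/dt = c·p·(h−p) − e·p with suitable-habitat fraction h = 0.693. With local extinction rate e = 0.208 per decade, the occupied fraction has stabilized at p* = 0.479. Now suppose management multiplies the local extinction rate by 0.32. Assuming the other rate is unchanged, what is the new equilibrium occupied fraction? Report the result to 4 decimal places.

Balance c(h−p*) = e gives c = e/(0.693 − 0.47900) = 0.208/0.21400 = 0.97196.
New p* = 0.693 − e/c = 0.693 − 0.06656/0.97196 = 0.62452.

0.6245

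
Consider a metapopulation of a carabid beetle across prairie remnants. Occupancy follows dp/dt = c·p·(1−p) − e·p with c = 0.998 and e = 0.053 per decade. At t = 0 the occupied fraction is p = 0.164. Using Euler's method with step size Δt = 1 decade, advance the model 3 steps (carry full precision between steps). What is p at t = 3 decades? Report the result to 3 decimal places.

Update rule: p ← p + [c·p·(1−p) − e·p]·Δt with Δt = 1.
t = 1: p = 0.16400 + (+0.12814) = 0.29214
t = 2: p = 0.29214 + (+0.19090) = 0.48303
t = 3: p = 0.48303 + (+0.22361) = 0.70665

0.707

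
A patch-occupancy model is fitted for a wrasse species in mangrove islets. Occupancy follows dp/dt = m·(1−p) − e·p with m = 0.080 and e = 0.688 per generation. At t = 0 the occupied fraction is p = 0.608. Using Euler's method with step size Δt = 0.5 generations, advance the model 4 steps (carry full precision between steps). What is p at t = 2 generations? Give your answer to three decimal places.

0.177

Update rule: p ← p + [m·(1−p) − e·p]·Δt with Δt = 0.5.
  1  |  dp/dt·Δt = -0.193472  |  p_1 = 0.414528
  2  |  dp/dt·Δt = -0.119179  |  p_2 = 0.295349
  3  |  dp/dt·Δt = -0.073414  |  p_3 = 0.221935
  4  |  dp/dt·Δt = -0.045223  |  p_4 = 0.176712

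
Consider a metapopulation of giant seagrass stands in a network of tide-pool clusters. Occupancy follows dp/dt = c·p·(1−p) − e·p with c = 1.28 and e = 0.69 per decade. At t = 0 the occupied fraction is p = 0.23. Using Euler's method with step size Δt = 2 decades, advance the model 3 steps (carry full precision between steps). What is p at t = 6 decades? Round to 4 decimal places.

0.4619

Update rule: p ← p + [c·p·(1−p) − e·p]·Δt with Δt = 2.
t = 2: p = 0.23000 + (+0.13598) = 0.36598
t = 4: p = 0.36598 + (+0.08897) = 0.45495
t = 6: p = 0.45495 + (+0.00698) = 0.46192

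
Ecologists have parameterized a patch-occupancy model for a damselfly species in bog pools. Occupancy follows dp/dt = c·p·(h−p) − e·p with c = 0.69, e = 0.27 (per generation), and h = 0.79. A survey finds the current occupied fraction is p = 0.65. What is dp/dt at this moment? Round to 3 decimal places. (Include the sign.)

Colonization term: c·p·(h−p) = 0.69×0.65×0.1400 = 0.06279.
Extinction term: e·p = 0.17550.
dp/dt = 0.06279 − 0.17550 = -0.11271.

-0.113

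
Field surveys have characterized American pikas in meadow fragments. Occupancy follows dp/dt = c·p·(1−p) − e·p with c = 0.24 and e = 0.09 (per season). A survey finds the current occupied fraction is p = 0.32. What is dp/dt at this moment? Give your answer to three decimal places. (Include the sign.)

0.023

Colonization term: c·p·(1−p) = 0.24×0.32×0.6800 = 0.05222.
Extinction term: e·p = 0.02880.
dp/dt = 0.05222 − 0.02880 = 0.02342.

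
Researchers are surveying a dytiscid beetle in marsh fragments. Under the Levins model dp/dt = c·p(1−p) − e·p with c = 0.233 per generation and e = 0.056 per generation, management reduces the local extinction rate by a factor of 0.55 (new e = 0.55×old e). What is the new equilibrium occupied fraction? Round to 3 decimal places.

0.868

Before: p* = 1 − 0.056/0.233 = 0.7597.
After the change, c = 0.233, e = 0.0308, so p* = 1 − 0.0308/0.233 = 0.8678.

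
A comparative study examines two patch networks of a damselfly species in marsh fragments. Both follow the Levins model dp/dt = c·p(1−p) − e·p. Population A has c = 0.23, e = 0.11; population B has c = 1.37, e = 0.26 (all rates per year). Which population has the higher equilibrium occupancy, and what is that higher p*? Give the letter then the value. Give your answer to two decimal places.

A: p*_A = 1 − 0.11/0.23 = 0.5217.
B: p*_B = 1 − 0.26/1.37 = 0.8102.
B is higher at 0.8102.

B, 0.81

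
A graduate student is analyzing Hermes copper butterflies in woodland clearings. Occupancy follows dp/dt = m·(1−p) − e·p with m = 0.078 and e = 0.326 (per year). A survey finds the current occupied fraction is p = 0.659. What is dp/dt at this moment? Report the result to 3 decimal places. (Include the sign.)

Colonization term: m·(1−p) = 0.078×0.3410 = 0.02660.
Extinction term: e·p = 0.21483.
dp/dt = 0.02660 − 0.21483 = -0.18824.

-0.188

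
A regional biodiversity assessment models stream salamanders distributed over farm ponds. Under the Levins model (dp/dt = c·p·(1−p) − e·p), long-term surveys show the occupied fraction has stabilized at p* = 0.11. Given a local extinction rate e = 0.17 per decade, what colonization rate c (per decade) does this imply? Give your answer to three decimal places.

0.191

At equilibrium c(1−p*) = e, so c = e/(1−p*).
c = 0.17/(1 − 0.11) = 0.17/0.8900 = 0.1910.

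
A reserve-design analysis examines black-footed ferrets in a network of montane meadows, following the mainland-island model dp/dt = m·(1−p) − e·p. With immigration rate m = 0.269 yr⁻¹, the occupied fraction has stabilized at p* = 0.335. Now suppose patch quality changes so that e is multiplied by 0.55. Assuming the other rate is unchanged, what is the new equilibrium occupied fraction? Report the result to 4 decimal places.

Balance m(1−p*) = e·p* gives e = m(1−p*)/p* = 0.269×0.66500/0.33500 = 0.53399.
New p* = m/(m+e) = 0.26900/(0.26900+0.29369) = 0.47806.

0.4781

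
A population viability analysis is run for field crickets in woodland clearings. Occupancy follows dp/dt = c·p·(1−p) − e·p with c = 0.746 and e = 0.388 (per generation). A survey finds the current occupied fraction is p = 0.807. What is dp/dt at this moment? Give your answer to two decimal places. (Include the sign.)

-0.20

Colonization term: c·p·(1−p) = 0.746×0.807×0.1930 = 0.11619.
Extinction term: e·p = 0.31312.
dp/dt = 0.11619 − 0.31312 = -0.19693.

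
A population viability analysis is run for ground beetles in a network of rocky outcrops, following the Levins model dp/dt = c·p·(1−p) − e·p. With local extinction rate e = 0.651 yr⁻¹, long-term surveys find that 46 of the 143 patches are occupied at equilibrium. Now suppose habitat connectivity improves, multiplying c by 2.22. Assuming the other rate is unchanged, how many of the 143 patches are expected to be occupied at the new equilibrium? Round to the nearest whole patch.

99

Observed p* = 46/143 = 0.32168.
Balance c(1−p*) = e gives c = e/(1 − 0.32168) = 0.651/0.67832 = 0.95972.
New p* = 1 − e/c = 1 − 0.65100/2.13058 = 0.69445.
Expected occupied = 143 × 0.69445 = 99.31 ≈ 99.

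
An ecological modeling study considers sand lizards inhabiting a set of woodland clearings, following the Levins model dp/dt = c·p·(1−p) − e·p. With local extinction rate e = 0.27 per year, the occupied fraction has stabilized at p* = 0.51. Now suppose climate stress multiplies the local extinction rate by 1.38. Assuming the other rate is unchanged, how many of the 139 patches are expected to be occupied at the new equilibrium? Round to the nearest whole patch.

45

Balance c(1−p*) = e gives c = e/(1 − 0.51000) = 0.27/0.49000 = 0.55102.
New p* = 1 − e/c = 1 − 0.37260/0.55102 = 0.32380.
Expected occupied = 139 × 0.32380 = 45.01 ≈ 45.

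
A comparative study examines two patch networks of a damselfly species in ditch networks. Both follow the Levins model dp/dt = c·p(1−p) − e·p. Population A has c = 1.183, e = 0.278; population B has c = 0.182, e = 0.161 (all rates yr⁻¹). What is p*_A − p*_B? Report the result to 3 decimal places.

0.650

A: p*_A = 1 − 0.278/1.183 = 0.7650.
B: p*_B = 1 − 0.161/0.182 = 0.1154.
p*_A − p*_B = 0.7650 − 0.1154 = 0.6496.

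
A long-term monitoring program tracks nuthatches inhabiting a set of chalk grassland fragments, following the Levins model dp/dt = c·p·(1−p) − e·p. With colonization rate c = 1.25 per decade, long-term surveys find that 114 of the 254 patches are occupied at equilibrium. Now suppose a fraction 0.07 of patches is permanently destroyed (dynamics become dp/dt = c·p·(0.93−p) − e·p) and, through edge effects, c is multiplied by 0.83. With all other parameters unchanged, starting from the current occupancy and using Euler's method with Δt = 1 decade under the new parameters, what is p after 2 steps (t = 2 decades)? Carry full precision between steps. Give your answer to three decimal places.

Observed p* = 114/254 = 0.44882.
Balance c(1−p*) = e gives e = 1.25×(1 − 0.44882) = 0.68898.
Starting from p₀ = 0.44882; update p ← p + (dp/dt)·Δt with the new parameters.
t = 1: p = 0.44882 + (-0.08516) = 0.36366
t = 2: p = 0.36366 + (-0.03687) = 0.32678

0.327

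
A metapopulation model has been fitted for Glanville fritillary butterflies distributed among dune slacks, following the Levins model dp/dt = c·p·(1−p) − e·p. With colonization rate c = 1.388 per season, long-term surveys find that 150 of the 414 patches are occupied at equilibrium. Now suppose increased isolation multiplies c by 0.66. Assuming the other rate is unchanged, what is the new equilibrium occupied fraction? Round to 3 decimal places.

Observed p* = 150/414 = 0.36232.
Balance c(1−p*) = e gives e = 1.388×(1 − 0.36232) = 0.88510.
New p* = 1 − e/c = 1 − 0.88510/0.91608 = 0.03382.

0.034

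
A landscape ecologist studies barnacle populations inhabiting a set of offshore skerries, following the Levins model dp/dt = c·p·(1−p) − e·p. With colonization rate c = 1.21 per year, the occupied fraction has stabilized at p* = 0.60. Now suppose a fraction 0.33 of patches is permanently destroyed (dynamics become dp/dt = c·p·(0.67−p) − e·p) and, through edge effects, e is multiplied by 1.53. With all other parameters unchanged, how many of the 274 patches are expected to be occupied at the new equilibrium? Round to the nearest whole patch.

16

Balance c(1−p*) = e gives e = 1.21×(1 − 0.60000) = 0.48400.
New p* = 0.67 − e/c = 0.67 − 0.74052/1.21000 = 0.05800.
Expected occupied = 274 × 0.05800 = 15.89 ≈ 16.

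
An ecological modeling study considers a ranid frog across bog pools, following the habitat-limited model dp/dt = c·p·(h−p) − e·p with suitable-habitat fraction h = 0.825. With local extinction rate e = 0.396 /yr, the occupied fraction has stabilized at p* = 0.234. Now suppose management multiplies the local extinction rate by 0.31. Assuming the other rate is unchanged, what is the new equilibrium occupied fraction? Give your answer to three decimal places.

Balance c(h−p*) = e gives c = e/(0.825 − 0.23400) = 0.396/0.59100 = 0.67005.
New p* = 0.825 − e/c = 0.825 − 0.12276/0.67005 = 0.64179.

0.642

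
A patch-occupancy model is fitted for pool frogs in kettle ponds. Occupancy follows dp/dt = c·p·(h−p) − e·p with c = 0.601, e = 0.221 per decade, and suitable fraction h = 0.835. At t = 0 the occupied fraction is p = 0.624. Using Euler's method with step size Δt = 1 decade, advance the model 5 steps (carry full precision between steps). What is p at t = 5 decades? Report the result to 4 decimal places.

Update rule: p ← p + [c·p·(h−p) − e·p]·Δt with Δt = 1.
t = 1: p = 0.62400 + (-0.05877) = 0.56523
t = 2: p = 0.56523 + (-0.03327) = 0.53195
t = 3: p = 0.53195 + (-0.02068) = 0.51128
t = 4: p = 0.51128 + (-0.01352) = 0.49776
t = 5: p = 0.49776 + (-0.00912) = 0.48864

0.4886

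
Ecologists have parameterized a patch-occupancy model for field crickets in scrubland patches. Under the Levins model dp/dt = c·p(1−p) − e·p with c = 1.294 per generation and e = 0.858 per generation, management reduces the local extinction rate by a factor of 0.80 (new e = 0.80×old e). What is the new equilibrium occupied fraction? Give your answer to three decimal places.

Before: p* = 1 − 0.858/1.294 = 0.3369.
After the change, c = 1.294, e = 0.6864, so p* = 1 − 0.6864/1.294 = 0.4696.

0.470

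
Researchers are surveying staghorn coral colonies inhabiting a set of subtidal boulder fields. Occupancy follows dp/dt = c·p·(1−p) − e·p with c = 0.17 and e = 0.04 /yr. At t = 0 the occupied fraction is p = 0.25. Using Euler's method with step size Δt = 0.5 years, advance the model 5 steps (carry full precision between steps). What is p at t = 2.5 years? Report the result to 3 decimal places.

0.307

Update rule: p ← p + [c·p·(1−p) − e·p]·Δt with Δt = 0.5.
t = 0.5: p = 0.25000 + (+0.01094) = 0.26094
t = 1: p = 0.26094 + (+0.01117) = 0.27211
t = 1.5: p = 0.27211 + (+0.01139) = 0.28350
t = 2: p = 0.28350 + (+0.01160) = 0.29510
t = 2.5: p = 0.29510 + (+0.01178) = 0.30688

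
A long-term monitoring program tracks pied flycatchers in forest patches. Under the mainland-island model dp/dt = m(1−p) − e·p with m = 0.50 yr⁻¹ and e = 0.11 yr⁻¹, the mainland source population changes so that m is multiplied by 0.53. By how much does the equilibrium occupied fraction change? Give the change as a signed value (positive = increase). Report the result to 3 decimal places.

-0.113

Before: p* = 0.50/(0.50+0.11) = 0.8197.
After: m = 0.265, e = 0.11; p* = 0.265/0.3750 = 0.7067.
Δp* = 0.7067 − 0.8197 = -0.1130.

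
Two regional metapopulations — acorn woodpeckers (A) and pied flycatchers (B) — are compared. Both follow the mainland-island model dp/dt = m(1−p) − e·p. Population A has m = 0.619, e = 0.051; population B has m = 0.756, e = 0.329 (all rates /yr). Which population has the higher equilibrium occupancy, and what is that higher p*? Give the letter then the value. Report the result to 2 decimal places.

A: p*_A = m/(m+e) = 0.619/0.6700 = 0.9239.
B: p*_B = 0.756/1.0850 = 0.6968.
A is higher at 0.9239.

A, 0.92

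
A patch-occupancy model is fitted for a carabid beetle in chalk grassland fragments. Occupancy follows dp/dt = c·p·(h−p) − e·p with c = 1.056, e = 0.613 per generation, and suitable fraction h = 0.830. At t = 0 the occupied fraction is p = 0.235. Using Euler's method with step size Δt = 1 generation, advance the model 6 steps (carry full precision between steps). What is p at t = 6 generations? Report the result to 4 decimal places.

Update rule: p ← p + [c·p·(h−p) − e·p]·Δt with Δt = 1.
  1  |  dp/dt·Δt = +0.003600  |  p_1 = 0.238600
  2  |  dp/dt·Δt = +0.002748  |  p_2 = 0.241348
  3  |  dp/dt·Δt = +0.002079  |  p_3 = 0.243428
  4  |  dp/dt·Δt = +0.001563  |  p_4 = 0.244991
  5  |  dp/dt·Δt = +0.001169  |  p_5 = 0.246159
  6  |  dp/dt·Δt = +0.000870  |  p_6 = 0.247030

0.2470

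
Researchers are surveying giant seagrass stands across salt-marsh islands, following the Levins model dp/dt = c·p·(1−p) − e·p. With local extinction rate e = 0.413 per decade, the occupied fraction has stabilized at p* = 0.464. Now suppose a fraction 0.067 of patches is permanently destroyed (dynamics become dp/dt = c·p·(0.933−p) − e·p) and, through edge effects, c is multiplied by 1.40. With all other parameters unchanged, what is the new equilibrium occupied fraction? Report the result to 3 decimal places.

Balance c(1−p*) = e gives c = e/(1 − 0.46400) = 0.413/0.53600 = 0.77052.
New p* = 0.933 − e/c = 0.933 − 0.41300/1.07873 = 0.55014.

0.550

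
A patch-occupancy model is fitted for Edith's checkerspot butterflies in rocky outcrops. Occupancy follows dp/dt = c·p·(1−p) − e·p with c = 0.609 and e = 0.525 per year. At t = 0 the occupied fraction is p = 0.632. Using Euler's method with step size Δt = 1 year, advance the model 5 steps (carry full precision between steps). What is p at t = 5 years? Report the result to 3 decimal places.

0.255

Update rule: p ← p + [c·p·(1−p) − e·p]·Δt with Δt = 1.
step 1: Δp = -0.19016, p = 0.44184
step 2: Δp = -0.08178, p = 0.36006
step 3: Δp = -0.04871, p = 0.31135
step 4: Δp = -0.03288, p = 0.27847
step 5: Δp = -0.02383, p = 0.25464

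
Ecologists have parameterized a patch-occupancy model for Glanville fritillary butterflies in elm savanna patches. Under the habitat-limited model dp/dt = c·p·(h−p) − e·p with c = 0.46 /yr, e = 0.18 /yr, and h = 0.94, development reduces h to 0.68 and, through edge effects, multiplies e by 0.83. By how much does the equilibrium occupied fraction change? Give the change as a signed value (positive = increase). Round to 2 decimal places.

-0.19

Before: p* = h − e/c = 0.94 − 0.18/0.46 = 0.94 − 0.3913 = 0.5487.
After: c = 0.46, e = 0.1494, h = 0.68; p* = 0.68 − 0.1494/0.46 = 0.3552.
Δp* = 0.3552 − 0.5487 = -0.1935.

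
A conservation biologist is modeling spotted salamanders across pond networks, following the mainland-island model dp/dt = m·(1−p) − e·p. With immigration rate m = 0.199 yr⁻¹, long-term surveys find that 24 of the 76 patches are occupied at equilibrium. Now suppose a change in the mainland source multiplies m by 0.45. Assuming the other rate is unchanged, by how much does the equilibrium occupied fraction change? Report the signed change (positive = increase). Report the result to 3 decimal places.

-0.144

Observed p* = 24/76 = 0.31579.
Balance m(1−p*) = e·p* gives e = m(1−p*)/p* = 0.199×0.68421/0.31579 = 0.43117.
New p* = m/(m+e) = 0.08955/(0.08955+0.43117) = 0.17197.
Δp* = 0.17197 − 0.31579 = -0.14382.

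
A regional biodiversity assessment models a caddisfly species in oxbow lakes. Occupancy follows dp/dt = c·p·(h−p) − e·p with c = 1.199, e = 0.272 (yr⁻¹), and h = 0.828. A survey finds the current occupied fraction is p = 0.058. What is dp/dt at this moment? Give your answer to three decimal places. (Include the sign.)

0.038

Colonization term: c·p·(h−p) = 1.199×0.058×0.7700 = 0.05355.
Extinction term: e·p = 0.01578.
dp/dt = 0.05355 − 0.01578 = 0.03777.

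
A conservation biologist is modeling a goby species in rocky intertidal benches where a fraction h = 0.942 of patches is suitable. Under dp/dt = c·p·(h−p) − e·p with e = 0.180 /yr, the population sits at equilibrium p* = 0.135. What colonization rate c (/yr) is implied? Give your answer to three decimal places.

0.223

At equilibrium c(h−p*) = e, so c = e/(h−p*).
c = 0.180/(0.942 − 0.135) = 0.180/0.8070 = 0.2230.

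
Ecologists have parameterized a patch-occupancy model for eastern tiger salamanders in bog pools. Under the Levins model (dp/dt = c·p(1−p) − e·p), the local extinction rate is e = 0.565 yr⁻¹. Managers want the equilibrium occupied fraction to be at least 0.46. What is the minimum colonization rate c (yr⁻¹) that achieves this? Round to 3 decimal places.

p* = 1 − e/c ≥ 0.46 requires e/c ≤ 0.5400, i.e. c ≥ e/0.5400.
c_min = 0.565/0.5400 = 1.0463.

1.046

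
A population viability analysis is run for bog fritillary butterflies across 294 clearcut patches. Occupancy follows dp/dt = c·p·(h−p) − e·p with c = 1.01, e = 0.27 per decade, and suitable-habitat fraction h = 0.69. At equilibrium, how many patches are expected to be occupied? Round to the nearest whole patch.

p* = h − e/c = 0.69 − 0.2673 = 0.4227.
Expected occupied patches = N × p* = 294 × 0.4227 = 124.27 ≈ 124.

124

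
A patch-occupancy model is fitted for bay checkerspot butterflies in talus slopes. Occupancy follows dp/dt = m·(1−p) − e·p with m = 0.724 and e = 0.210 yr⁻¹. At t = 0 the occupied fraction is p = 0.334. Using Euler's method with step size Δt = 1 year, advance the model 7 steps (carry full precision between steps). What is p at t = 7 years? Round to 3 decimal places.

Update rule: p ← p + [m·(1−p) − e·p]·Δt with Δt = 1.
  1  |  dp/dt·Δt = +0.412044  |  p_1 = 0.746044
  2  |  dp/dt·Δt = +0.027195  |  p_2 = 0.773239
  3  |  dp/dt·Δt = +0.001795  |  p_3 = 0.775034
  4  |  dp/dt·Δt = +0.000118  |  p_4 = 0.775152
  5  |  dp/dt·Δt = +0.000008  |  p_5 = 0.775160
  6  |  dp/dt·Δt = +0.000001  |  p_6 = 0.775161
  7  |  dp/dt·Δt = +0.000000  |  p_7 = 0.775161

0.775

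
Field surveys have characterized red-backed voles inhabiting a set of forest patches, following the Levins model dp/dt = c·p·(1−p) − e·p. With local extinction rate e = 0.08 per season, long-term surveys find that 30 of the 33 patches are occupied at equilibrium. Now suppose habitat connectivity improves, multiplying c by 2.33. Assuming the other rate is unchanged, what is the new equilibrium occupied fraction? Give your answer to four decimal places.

0.9610

Observed p* = 30/33 = 0.90909.
Balance c(1−p*) = e gives c = e/(1 − 0.90909) = 0.08/0.09091 = 0.87999.
New p* = 1 − e/c = 1 − 0.08000/2.05038 = 0.96098.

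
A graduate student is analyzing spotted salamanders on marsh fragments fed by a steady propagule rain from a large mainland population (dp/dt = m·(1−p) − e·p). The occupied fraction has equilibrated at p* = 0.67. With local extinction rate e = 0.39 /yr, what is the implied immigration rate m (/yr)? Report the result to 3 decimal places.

At equilibrium m(1−p*) = e·p*, so m = e·p*/(1−p*).
m = 0.39 × 0.67 / 0.3300 = 0.2613/0.3300 = 0.7918.

0.792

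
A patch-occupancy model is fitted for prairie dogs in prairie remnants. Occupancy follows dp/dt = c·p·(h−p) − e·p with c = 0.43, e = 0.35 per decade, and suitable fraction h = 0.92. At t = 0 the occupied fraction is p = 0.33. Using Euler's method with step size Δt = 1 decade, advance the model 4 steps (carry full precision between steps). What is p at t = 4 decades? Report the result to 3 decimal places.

0.238

Update rule: p ← p + [c·p·(h−p) − e·p]·Δt with Δt = 1.
step 1: Δp = -0.03178, p = 0.29822
step 2: Δp = -0.02464, p = 0.27358
step 3: Δp = -0.01971, p = 0.25387
step 4: Δp = -0.01614, p = 0.23773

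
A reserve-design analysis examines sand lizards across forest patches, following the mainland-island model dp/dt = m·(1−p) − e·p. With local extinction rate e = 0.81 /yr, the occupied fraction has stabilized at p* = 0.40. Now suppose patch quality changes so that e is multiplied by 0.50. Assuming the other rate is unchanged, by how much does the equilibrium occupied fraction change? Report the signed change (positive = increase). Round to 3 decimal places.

0.171

Balance m(1−p*) = e·p* gives m = e·p*/(1−p*) = 0.81×0.40000/0.60000 = 0.54000.
New p* = m/(m+e) = 0.54000/(0.54000+0.40500) = 0.57143.
Δp* = 0.57143 − 0.40000 = +0.17143.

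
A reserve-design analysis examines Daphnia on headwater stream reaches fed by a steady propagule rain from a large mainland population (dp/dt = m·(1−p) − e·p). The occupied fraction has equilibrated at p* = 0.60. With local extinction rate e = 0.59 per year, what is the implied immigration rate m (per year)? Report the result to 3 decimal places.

0.885

At equilibrium m(1−p*) = e·p*, so m = e·p*/(1−p*).
m = 0.59 × 0.60 / 0.4000 = 0.3540/0.4000 = 0.8850.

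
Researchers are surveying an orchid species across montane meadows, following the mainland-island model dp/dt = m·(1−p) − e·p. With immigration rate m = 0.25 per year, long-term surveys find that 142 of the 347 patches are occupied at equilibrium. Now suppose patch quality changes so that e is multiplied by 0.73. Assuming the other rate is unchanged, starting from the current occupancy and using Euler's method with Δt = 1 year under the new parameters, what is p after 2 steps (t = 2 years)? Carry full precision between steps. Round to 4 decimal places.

0.4685

Observed p* = 142/347 = 0.40922.
Balance m(1−p*) = e·p* gives e = m(1−p*)/p* = 0.25×0.59078/0.40922 = 0.36092.
Starting from p₀ = 0.40922; update p ← p + (dp/dt)·Δt with the new parameters.
  1  |  dp/dt·Δt = +0.039878  |  p_1 = 0.449099
  2  |  dp/dt·Δt = +0.019402  |  p_2 = 0.468501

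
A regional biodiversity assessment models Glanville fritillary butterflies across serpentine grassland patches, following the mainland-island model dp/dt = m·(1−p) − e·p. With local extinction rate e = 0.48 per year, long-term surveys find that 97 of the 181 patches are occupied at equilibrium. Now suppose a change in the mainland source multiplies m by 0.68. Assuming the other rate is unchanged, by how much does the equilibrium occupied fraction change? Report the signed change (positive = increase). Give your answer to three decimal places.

-0.096

Observed p* = 97/181 = 0.53591.
Balance m(1−p*) = e·p* gives m = e·p*/(1−p*) = 0.48×0.53591/0.46409 = 0.55428.
New p* = m/(m+e) = 0.37691/(0.37691+0.48000) = 0.43985.
Δp* = 0.43985 − 0.53591 = -0.09606.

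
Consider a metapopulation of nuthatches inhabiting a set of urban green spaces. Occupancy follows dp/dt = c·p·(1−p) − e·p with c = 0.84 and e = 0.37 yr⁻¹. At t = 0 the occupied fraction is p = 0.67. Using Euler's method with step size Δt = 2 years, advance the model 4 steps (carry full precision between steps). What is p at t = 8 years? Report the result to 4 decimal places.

Update rule: p ← p + [c·p·(1−p) − e·p]·Δt with Δt = 2.
t = 2: p = 0.67000 + (-0.12435) = 0.54565
t = 4: p = 0.54565 + (+0.01272) = 0.55837
t = 6: p = 0.55837 + (+0.00108) = 0.55945
t = 8: p = 0.55945 + (+0.00007) = 0.55952

0.5595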